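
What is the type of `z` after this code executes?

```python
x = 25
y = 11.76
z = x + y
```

int + float = float

float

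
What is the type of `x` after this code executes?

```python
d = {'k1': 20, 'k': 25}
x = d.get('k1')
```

dict.get() returns value type when found

int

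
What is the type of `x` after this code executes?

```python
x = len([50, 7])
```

len() always returns int

int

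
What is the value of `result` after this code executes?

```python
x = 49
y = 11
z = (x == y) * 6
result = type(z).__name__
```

x is int; y is int; z is int; result = 'int'

'int'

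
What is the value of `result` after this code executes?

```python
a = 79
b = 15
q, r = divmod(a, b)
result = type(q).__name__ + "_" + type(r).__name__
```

a is int; b is int; q is int; r is int; result = 'int_int'

'int_int'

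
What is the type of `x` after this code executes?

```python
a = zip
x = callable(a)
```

callable() returns bool

bool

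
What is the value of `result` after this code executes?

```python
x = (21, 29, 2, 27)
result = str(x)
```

x = (21, 29, 2, 27); result = '(21, 29, 2, 27)'

'(21, 29, 2, 27)'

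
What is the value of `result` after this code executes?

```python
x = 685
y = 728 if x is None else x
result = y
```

x = 685; y = 685; result = 685

685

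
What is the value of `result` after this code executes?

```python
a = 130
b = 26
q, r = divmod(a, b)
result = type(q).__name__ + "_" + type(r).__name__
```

a is int; b is int; q is int; r is int; result = 'int_int'

'int_int'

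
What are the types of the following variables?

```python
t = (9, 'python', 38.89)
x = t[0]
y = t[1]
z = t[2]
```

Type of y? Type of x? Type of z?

tuple[1] is str; tuple[0] is int; tuple[2] is float

str, int, float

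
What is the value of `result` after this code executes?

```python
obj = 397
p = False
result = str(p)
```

obj = 397; p = False; result = 'False'

'False'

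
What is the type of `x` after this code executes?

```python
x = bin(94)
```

bin() returns str representation

str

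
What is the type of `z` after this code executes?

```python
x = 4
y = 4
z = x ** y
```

positive int ** positive int = int

int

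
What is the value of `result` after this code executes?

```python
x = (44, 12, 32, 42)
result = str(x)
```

x = (44, 12, 32, 42); result = '(44, 12, 32, 42)'

'(44, 12, 32, 42)'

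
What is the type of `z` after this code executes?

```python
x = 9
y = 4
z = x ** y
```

positive int ** positive int = int

int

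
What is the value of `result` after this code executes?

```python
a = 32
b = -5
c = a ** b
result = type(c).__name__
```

a is int; b is int; c is float; result = 'float'

'float'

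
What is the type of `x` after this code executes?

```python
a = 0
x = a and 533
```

'and' returns first falsy value (0 is int)

int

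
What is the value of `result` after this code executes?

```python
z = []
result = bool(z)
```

z = []; result = False

False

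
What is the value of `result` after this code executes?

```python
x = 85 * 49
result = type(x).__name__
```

x is int; result = 'int'

'int'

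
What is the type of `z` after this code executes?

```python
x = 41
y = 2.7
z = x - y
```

int - float = float

float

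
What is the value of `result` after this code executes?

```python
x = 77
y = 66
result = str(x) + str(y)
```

x = 77; y = 66; result = '7766'

'7766'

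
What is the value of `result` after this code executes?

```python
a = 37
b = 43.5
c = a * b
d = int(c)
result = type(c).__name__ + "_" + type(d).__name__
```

a is int; b is float; c is float; d is int; result = 'float_int'

'float_int'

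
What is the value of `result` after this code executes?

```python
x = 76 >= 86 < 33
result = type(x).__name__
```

x is bool; result = 'bool'

'bool'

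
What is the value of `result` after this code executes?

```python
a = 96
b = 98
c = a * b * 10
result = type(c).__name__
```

a is int; b is int; c is int; result = 'int'

'int'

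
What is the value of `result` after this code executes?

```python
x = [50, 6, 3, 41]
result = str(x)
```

x = [50, 6, 3, 41]; result = '[50, 6, 3, 41]'

'[50, 6, 3, 41]'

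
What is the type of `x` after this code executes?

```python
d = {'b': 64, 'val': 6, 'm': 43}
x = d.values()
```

.values() returns dict_values view

dict_values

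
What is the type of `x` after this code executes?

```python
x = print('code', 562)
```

print() returns None

NoneType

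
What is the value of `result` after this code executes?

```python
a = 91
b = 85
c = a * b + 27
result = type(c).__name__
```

a is int; b is int; c is int; result = 'int'

'int'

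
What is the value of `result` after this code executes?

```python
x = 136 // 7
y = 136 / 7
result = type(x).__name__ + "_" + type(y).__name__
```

x is int; y is float; result = 'int_float'

'int_float'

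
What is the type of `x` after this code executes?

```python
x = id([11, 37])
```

id() returns int

int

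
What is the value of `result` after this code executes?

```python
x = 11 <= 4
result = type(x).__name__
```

x is bool; result = 'bool'

'bool'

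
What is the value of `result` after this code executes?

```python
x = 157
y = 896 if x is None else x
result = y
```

x = 157; y = 157; result = 157

157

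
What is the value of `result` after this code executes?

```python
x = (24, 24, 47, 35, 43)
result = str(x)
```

x = (24, 24, 47, 35, 43); result = '(24, 24, 47, 35, 43)'

'(24, 24, 47, 35, 43)'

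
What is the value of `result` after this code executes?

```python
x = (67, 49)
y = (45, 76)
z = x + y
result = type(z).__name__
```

x is tuple; y is tuple; z is tuple; result = 'tuple'

'tuple'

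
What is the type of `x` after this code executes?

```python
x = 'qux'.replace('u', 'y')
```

str.replace() returns str

str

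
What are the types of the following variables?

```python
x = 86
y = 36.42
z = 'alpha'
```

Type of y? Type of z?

y is assigned a number with a decimal point, so it is a float; z is assigned a quoted string literal, so it is a str

float, str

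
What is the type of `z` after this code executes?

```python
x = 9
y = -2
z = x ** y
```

int ** negative = float

float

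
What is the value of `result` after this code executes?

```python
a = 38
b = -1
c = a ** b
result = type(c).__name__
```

a is int; b is int; c is float; result = 'float'

'float'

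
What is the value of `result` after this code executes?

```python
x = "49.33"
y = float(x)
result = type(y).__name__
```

x is str; y is float; result = 'float'

'float'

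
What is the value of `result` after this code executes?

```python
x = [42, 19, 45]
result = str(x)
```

x = [42, 19, 45]; result = '[42, 19, 45]'

'[42, 19, 45]'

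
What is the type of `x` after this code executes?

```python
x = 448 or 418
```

'or' returns first truthy value (int)

int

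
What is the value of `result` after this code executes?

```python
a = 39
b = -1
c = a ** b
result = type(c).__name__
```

a is int; b is int; c is float; result = 'float'

'float'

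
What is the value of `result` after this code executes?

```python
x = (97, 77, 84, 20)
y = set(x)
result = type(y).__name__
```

x is tuple; y is set; result = 'set'

'set'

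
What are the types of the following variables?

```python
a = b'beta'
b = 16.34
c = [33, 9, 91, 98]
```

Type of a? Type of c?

a is assigned a bytes literal (b'...' prefix); c is assigned a list literal (square brackets)

bytes, list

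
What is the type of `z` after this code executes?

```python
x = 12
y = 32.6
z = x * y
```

int * float = float

float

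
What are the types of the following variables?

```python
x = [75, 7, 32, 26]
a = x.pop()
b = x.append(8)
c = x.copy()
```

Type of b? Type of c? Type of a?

append() returns None; copy() returns list; pop() returns element

NoneType, list, int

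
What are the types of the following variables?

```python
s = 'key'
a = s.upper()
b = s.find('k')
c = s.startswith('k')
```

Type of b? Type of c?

find() returns int; startswith() returns bool

int, bool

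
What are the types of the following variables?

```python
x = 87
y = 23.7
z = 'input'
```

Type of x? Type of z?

x is assigned a bare integer (no decimal point), so it is an int; z is assigned a quoted string literal, so it is a str

int, str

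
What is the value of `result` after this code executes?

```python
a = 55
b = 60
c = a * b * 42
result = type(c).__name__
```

a is int; b is int; c is int; result = 'int'

'int'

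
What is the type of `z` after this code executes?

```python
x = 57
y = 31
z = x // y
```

int // int = int

int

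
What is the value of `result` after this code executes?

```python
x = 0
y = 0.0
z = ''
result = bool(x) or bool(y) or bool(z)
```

x = 0; y = 0.0; z = ''; result = False

False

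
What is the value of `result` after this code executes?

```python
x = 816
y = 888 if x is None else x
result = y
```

x = 816; y = 816; result = 816

816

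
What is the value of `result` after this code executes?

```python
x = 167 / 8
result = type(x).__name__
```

x is float; result = 'float'

'float'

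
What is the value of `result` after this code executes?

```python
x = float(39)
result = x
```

x = 39.0; result = 39.0

39.0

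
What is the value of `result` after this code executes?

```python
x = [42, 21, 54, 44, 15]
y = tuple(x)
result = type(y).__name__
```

x is list; y is tuple; result = 'tuple'

'tuple'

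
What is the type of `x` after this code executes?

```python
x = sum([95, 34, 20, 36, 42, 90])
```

sum() of ints returns int

int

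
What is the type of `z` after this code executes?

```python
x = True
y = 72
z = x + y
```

bool + int = int (bool is subclass of int)

int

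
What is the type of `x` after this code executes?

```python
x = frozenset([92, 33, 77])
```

frozenset() returns frozenset

frozenset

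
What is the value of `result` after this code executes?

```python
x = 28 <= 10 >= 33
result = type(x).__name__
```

x is bool; result = 'bool'

'bool'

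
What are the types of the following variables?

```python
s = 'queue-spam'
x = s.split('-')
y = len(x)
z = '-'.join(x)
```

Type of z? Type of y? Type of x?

str.join() returns str; len() returns int; str.split() returns list

str, int, list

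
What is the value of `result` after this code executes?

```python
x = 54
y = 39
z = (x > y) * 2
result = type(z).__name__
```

x is int; y is int; z is int; result = 'int'

'int'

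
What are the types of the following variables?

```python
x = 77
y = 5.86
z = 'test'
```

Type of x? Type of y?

x is assigned a bare integer (no decimal point), so it is an int; y is assigned a number with a decimal point, so it is a float

int, float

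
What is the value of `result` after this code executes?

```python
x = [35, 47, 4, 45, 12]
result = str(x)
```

x = [35, 47, 4, 45, 12]; result = '[35, 47, 4, 45, 12]'

'[35, 47, 4, 45, 12]'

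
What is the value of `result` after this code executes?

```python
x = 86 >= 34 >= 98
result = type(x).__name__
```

x is bool; result = 'bool'

'bool'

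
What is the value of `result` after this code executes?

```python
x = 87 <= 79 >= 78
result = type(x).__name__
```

x is bool; result = 'bool'

'bool'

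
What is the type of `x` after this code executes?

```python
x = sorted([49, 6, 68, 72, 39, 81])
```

sorted() always returns list

list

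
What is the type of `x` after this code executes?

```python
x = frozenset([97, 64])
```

frozenset() returns frozenset

frozenset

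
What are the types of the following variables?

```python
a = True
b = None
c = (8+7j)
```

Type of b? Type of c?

b is assigned None, whose type is NoneType; c is assigned (8+7j), an int plus an imaginary literal (j suffix), which evaluates to complex

NoneType, complex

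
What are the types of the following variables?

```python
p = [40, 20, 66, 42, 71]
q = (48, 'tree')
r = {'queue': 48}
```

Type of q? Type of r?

q is assigned a tuple (parenthesized, comma-separated values); r is assigned a dict literal ({key: value})

tuple, dict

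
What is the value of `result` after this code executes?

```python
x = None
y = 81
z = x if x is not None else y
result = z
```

x = None; y = 81; z = 81; result = 81

81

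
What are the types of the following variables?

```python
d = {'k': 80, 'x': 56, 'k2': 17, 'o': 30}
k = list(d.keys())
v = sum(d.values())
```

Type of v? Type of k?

sum of ints is int; list() converts to list

int, list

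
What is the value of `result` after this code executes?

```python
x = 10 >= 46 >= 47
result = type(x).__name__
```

x is bool; result = 'bool'

'bool'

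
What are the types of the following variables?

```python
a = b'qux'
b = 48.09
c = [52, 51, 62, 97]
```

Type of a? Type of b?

a is assigned a bytes literal (b'...' prefix); b is assigned a number with a decimal point, so it is a float

bytes, float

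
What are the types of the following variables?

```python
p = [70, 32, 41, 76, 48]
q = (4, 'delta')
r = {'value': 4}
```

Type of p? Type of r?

p is assigned a list literal (square brackets); r is assigned a dict literal ({key: value})

list, dict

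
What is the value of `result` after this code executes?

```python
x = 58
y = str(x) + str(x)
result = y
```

x = 58; y = '5858'; result = '5858'

'5858'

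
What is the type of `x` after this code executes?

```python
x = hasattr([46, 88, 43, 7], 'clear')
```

hasattr() returns bool

bool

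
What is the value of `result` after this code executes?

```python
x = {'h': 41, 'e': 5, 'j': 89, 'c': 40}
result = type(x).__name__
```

x is dict; result = 'dict'

'dict'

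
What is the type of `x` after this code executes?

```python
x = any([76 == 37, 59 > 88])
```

any() returns bool

bool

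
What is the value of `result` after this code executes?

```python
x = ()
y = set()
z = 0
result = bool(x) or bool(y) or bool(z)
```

x = (); y = set(); z = 0; result = False

False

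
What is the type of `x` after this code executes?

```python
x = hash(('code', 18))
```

hash() returns int

int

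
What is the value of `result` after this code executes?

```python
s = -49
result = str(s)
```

s = -49; result = '-49'

'-49'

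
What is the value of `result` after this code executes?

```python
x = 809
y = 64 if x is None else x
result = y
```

x = 809; y = 809; result = 809

809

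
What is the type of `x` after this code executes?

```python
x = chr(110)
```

chr() returns str (single char)

str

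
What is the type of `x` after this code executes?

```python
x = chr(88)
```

chr() returns str (single char)

str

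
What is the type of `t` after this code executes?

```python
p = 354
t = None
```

None has type NoneType

NoneType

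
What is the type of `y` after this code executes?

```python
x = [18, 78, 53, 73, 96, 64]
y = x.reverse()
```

list.reverse() returns None

NoneType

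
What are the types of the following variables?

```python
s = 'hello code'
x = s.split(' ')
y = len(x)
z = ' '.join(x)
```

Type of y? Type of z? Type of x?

len() returns int; str.join() returns str; str.split() returns list

int, str, list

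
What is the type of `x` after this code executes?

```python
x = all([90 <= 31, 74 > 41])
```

all() returns bool

bool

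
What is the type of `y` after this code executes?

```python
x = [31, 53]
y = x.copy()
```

list.copy() returns list

list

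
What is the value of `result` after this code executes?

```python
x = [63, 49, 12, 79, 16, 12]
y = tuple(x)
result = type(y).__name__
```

x is list; y is tuple; result = 'tuple'

'tuple'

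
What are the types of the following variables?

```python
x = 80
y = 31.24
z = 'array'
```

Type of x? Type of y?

x is assigned a bare integer (no decimal point), so it is an int; y is assigned a number with a decimal point, so it is a float

int, float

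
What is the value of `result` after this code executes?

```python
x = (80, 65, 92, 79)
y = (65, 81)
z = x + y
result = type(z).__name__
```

x is tuple; y is tuple; z is tuple; result = 'tuple'

'tuple'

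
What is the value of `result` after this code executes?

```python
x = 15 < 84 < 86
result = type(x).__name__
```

x is bool; result = 'bool'

'bool'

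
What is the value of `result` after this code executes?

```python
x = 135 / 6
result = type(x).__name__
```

x is float; result = 'float'

'float'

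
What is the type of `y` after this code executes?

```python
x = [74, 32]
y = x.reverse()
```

list.reverse() returns None

NoneType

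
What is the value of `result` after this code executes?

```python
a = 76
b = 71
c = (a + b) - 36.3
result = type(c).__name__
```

a is int; b is int; c is float; result = 'float'

'float'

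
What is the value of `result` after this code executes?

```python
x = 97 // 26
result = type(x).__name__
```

x is int; result = 'int'

'int'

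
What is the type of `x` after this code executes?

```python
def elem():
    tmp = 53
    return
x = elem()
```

Bare return returns None

NoneType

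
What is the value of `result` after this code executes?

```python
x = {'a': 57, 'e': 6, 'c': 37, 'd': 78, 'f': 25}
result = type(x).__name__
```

x is dict; result = 'dict'

'dict'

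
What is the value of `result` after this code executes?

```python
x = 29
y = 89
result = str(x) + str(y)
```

x = 29; y = 89; result = '2989'

'2989'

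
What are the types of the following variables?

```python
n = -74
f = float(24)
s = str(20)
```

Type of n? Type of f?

n is assigned a bare integer (no decimal point), so it is an int; f is assigned the result of calling float(), which returns a float

int, float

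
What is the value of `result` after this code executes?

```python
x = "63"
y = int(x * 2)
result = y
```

x = '63'; y = 6363; result = 6363

6363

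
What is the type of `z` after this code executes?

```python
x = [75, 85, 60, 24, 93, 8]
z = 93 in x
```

'in' operator returns bool

bool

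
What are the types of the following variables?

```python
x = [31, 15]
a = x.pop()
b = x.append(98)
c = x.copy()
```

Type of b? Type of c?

append() returns None; copy() returns list

NoneType, list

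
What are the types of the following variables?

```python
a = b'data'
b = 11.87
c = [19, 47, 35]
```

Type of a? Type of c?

a is assigned a bytes literal (b'...' prefix); c is assigned a list literal (square brackets)

bytes, list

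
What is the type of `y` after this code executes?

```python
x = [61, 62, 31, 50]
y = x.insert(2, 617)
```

list.insert() returns None

NoneType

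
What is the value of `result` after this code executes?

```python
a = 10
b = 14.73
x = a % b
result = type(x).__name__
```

a is int; b is float; x is float; result = 'float'

'float'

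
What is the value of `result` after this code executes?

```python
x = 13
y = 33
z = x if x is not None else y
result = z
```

x = 13; y = 33; z = 13; result = 13

13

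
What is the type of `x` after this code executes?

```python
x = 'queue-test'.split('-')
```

str.split() returns list

list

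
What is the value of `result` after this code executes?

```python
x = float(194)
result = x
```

x = 194.0; result = 194.0

194.0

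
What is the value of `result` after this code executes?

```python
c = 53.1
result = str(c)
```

c = 53.1; result = '53.1'

'53.1'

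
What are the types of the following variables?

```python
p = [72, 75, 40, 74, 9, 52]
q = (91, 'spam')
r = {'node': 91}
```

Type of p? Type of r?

p is assigned a list literal (square brackets); r is assigned a dict literal ({key: value})

list, dict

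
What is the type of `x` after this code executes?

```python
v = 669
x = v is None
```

'is' comparison returns bool

bool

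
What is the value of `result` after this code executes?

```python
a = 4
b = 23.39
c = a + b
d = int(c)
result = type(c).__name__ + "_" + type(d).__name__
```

a is int; b is float; c is float; d is int; result = 'float_int'

'float_int'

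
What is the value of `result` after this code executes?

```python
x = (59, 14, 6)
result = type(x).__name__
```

x is tuple; result = 'tuple'

'tuple'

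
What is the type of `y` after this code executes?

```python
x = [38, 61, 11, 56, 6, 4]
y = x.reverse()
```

list.reverse() returns None

NoneType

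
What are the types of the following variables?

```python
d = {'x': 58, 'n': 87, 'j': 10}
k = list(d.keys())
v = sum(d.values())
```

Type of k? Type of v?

list() converts to list; sum of ints is int

list, int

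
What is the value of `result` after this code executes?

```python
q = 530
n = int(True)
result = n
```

q = 530; n = 1; result = 1

1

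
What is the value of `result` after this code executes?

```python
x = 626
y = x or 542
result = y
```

x = 626; y = 626; result = 626

626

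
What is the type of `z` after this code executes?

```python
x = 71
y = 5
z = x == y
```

Equality comparison returns bool

bool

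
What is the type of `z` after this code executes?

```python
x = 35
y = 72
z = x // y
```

int // int = int

int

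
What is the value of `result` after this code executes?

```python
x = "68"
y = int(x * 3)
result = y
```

x = '68'; y = 686868; result = 686868

686868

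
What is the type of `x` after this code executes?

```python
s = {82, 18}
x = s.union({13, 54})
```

set.union() returns a new set

set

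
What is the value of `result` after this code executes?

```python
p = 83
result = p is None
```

p = 83; result = False

False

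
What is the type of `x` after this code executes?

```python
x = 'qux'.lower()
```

str.lower() returns str

str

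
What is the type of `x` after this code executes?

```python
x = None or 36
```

'or' with None returns the other truthy value

int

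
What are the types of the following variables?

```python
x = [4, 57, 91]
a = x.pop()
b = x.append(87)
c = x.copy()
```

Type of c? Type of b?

copy() returns list; append() returns None

list, NoneType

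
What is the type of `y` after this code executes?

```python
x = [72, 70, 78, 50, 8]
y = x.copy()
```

list.copy() returns list

list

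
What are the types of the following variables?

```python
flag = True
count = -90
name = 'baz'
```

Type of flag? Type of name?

flag is assigned the constant True, which has type bool; name is assigned a quoted string literal, so it is a str

bool, str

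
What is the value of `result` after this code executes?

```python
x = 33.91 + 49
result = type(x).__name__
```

x is float; result = 'float'

'float'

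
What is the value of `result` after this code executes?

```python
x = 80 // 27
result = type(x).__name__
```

x is int; result = 'int'

'int'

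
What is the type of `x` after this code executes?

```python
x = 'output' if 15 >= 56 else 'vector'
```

Both branches of conditional are str

str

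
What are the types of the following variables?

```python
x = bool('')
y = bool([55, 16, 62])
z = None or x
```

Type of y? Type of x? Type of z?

bool() returns bool; bool() returns bool; None or bool returns the bool

bool, bool, bool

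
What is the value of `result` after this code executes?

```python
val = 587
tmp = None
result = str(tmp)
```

val = 587; tmp = None; result = 'None'

'None'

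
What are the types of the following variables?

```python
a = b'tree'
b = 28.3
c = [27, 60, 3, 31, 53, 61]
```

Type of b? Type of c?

b is assigned a number with a decimal point, so it is a float; c is assigned a list literal (square brackets)

float, list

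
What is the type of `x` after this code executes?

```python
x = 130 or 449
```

'or' returns first truthy value (int)

int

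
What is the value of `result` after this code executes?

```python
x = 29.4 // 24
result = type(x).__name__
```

x is float; result = 'float'

'float'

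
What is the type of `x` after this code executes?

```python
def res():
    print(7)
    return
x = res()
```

Bare return returns None

NoneType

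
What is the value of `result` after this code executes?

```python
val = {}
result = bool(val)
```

val = {}; result = False

False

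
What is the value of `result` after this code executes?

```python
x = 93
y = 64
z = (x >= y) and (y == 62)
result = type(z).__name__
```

x is int; y is int; z is bool; result = 'bool'

'bool'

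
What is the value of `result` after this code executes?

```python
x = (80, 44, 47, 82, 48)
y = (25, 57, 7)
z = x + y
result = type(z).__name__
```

x is tuple; y is tuple; z is tuple; result = 'tuple'

'tuple'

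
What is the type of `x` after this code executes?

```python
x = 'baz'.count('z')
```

str.count() returns int

int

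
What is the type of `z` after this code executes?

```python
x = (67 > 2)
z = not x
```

'not' returns bool

bool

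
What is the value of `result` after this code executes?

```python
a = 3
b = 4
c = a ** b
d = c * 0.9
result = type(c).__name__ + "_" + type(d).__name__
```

a is int; b is int; c is int; d is float; result = 'int_float'

'int_float'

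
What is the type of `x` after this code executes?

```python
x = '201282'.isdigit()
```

str.isdigit() returns bool

bool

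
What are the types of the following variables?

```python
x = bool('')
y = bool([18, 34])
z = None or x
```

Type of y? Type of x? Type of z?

bool() returns bool; bool() returns bool; None or bool returns the bool

bool, bool, bool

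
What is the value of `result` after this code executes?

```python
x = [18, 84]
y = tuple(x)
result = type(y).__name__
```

x is list; y is tuple; result = 'tuple'

'tuple'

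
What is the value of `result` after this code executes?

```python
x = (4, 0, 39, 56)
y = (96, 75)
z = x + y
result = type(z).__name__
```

x is tuple; y is tuple; z is tuple; result = 'tuple'

'tuple'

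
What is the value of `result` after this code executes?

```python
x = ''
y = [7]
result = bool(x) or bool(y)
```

x = ''; y = [7]; result = True

True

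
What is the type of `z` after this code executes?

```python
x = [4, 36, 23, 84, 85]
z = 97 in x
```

'in' operator returns bool

bool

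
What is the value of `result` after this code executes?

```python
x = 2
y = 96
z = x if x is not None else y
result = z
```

x = 2; y = 96; z = 2; result = 2

2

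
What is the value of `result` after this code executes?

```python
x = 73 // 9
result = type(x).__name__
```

x is int; result = 'int'

'int'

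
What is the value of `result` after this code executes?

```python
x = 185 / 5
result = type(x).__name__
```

x is float; result = 'float'

'float'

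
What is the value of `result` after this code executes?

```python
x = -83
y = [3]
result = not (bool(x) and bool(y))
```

x = -83; y = [3]; result = False

False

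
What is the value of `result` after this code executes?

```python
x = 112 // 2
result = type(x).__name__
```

x is int; result = 'int'

'int'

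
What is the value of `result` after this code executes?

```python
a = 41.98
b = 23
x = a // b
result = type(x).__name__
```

a is float; b is int; x is float; result = 'float'

'float'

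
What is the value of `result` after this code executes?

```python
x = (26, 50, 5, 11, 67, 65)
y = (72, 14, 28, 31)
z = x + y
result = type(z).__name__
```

x is tuple; y is tuple; z is tuple; result = 'tuple'

'tuple'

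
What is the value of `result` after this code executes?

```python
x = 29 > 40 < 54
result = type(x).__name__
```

x is bool; result = 'bool'

'bool'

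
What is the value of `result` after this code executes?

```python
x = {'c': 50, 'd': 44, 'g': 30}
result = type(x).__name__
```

x is dict; result = 'dict'

'dict'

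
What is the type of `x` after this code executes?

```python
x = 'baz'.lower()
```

str.lower() returns str

str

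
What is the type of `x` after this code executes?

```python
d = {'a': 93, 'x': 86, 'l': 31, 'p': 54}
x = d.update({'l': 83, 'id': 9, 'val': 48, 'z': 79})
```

dict.update() returns None

NoneType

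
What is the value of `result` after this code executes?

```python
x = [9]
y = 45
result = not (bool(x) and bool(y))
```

x = [9]; y = 45; result = False

False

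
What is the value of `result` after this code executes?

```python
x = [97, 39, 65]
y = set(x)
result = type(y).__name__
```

x is list; y is set; result = 'set'

'set'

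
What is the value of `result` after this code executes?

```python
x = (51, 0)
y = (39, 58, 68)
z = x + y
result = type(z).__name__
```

x is tuple; y is tuple; z is tuple; result = 'tuple'

'tuple'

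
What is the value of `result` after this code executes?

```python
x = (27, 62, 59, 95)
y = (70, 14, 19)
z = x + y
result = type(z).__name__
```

x is tuple; y is tuple; z is tuple; result = 'tuple'

'tuple'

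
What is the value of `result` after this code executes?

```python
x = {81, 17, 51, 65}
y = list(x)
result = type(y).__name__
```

x is set; y is list; result = 'list'

'list'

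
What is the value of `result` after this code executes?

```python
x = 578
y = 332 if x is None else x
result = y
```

x = 578; y = 578; result = 578

578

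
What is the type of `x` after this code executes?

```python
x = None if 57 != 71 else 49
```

57 != 71 is True, so the if branch is taken

NoneType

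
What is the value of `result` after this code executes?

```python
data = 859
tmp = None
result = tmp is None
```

data = 859; tmp = None; result = True

True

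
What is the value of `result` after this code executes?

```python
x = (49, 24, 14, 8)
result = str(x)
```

x = (49, 24, 14, 8); result = '(49, 24, 14, 8)'

'(49, 24, 14, 8)'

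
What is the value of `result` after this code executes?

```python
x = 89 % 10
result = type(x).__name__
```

x is int; result = 'int'

'int'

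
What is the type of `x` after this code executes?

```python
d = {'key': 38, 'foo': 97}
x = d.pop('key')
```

dict.pop() returns the value

int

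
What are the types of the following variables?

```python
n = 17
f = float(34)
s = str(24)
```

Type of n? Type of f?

n is assigned a bare integer (no decimal point), so it is an int; f is assigned the result of calling float(), which returns a float

int, float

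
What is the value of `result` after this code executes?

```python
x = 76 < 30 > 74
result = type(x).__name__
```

x is bool; result = 'bool'

'bool'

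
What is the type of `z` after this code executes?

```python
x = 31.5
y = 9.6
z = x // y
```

float // float = float

float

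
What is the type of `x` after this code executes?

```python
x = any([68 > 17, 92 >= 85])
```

any() returns bool

bool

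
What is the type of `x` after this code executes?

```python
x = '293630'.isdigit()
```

str.isdigit() returns bool

bool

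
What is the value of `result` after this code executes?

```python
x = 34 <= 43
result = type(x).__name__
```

x is bool; result = 'bool'

'bool'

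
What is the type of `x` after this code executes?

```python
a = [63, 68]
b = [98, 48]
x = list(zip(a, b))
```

list(zip()) returns a list of tuples

list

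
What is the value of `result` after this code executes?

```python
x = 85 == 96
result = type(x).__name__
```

x is bool; result = 'bool'

'bool'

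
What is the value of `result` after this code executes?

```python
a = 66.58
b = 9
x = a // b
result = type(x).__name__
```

a is float; b is int; x is float; result = 'float'

'float'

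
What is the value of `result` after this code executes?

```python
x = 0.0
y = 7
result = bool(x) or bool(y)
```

x = 0.0; y = 7; result = True

True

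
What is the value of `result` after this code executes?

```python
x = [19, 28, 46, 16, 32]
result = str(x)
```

x = [19, 28, 46, 16, 32]; result = '[19, 28, 46, 16, 32]'

'[19, 28, 46, 16, 32]'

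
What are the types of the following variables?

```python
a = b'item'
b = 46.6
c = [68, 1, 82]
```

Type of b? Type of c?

b is assigned a number with a decimal point, so it is a float; c is assigned a list literal (square brackets)

float, list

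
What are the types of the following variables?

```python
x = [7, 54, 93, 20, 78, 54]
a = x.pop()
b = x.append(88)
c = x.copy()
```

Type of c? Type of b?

copy() returns list; append() returns None

list, NoneType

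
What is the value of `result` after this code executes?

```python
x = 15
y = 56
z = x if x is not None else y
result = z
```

x = 15; y = 56; z = 15; result = 15

15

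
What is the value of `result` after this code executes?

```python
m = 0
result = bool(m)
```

m = 0; result = False

False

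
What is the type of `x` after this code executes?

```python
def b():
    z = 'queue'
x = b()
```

Function without return returns None

NoneType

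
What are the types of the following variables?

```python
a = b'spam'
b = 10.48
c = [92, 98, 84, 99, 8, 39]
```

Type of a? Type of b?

a is assigned a bytes literal (b'...' prefix); b is assigned a number with a decimal point, so it is a float

bytes, float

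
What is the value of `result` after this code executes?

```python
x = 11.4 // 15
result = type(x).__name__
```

x is float; result = 'float'

'float'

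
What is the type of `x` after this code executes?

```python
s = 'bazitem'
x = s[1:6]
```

Slicing a str returns str

str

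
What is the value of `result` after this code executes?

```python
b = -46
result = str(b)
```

b = -46; result = '-46'

'-46'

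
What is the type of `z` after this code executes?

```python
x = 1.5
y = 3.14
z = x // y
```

float // float = float

float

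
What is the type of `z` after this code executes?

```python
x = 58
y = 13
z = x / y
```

int / int = float

float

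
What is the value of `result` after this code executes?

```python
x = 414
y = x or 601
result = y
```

x = 414; y = 414; result = 414

414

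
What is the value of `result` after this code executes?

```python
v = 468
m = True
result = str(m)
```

v = 468; m = True; result = 'True'

'True'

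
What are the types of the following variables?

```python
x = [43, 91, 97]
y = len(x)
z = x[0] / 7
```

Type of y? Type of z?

len() returns int; int / int = float

int, float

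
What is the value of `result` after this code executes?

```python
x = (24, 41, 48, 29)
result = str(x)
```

x = (24, 41, 48, 29); result = '(24, 41, 48, 29)'

'(24, 41, 48, 29)'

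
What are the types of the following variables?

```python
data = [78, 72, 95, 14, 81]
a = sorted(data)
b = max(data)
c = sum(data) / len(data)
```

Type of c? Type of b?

int / int = float; max of ints returns int

float, int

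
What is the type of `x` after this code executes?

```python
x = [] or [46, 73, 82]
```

'or' returns first truthy value (list)

list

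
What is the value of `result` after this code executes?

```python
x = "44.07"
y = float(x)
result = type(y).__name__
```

x is str; y is float; result = 'float'

'float'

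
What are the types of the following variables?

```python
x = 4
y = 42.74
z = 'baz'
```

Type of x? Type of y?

x is assigned a bare integer (no decimal point), so it is an int; y is assigned a number with a decimal point, so it is a float

int, float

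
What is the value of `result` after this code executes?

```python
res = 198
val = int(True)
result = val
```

res = 198; val = 1; result = 1

1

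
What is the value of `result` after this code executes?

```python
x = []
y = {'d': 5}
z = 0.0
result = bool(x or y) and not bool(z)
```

x = []; y = {'d': 5}; z = 0.0; result = True

True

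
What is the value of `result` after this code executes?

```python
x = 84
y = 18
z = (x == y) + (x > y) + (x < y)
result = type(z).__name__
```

x is int; y is int; z is int; result = 'int'

'int'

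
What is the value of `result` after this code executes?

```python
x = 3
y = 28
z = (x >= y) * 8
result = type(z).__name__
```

x is int; y is int; z is int; result = 'int'

'int'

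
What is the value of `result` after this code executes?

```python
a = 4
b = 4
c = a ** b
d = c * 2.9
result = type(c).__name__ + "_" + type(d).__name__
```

a is int; b is int; c is int; d is float; result = 'int_float'

'int_float'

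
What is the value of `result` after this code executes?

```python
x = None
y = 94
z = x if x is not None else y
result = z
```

x = None; y = 94; z = 94; result = 94

94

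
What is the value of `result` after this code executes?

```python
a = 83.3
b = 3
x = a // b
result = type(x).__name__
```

a is float; b is int; x is float; result = 'float'

'float'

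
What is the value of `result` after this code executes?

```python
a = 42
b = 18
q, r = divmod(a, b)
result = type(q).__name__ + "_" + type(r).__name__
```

a is int; b is int; q is int; r is int; result = 'int_int'

'int_int'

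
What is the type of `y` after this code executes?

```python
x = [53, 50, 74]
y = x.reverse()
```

list.reverse() returns None

NoneType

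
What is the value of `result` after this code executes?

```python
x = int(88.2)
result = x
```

x = 88; result = 88

88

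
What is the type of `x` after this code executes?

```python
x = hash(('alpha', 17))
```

hash() returns int

int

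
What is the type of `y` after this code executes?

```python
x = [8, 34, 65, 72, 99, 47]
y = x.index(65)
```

list.index() returns int

int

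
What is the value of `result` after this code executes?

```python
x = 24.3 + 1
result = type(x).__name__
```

x is float; result = 'float'

'float'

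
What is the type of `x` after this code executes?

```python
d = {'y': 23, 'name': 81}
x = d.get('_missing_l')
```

dict.get() returns None when key not found

NoneType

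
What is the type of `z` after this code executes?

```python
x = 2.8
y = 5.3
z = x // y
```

float // float = float

float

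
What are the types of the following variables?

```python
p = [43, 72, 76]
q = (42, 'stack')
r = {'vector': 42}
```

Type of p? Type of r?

p is assigned a list literal (square brackets); r is assigned a dict literal ({key: value})

list, dict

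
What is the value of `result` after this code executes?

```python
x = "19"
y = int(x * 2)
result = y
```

x = '19'; y = 1919; result = 1919

1919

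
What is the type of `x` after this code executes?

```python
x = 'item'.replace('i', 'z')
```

str.replace() returns str

str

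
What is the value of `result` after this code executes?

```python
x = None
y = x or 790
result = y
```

x = None; y = 790; result = 790

790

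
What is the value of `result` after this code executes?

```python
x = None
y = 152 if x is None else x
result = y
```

x = None; y = 152; result = 152

152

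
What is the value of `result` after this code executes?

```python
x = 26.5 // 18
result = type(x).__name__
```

x is float; result = 'float'

'float'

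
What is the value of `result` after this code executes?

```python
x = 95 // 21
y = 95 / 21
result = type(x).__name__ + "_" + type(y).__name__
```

x is int; y is float; result = 'int_float'

'int_float'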